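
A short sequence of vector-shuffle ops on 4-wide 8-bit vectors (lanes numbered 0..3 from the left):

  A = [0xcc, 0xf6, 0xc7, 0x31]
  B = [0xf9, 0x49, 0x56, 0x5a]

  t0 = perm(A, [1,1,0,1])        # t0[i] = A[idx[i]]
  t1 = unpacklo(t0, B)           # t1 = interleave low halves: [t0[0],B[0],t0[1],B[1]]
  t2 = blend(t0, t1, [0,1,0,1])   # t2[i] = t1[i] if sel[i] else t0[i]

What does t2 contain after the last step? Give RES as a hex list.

RES = [0xf6, 0xf9, 0xcc, 0x49]

  t0: f6 f6 cc f6
  t1: f6 f9 f6 49
  t2: f6 f9 cc 49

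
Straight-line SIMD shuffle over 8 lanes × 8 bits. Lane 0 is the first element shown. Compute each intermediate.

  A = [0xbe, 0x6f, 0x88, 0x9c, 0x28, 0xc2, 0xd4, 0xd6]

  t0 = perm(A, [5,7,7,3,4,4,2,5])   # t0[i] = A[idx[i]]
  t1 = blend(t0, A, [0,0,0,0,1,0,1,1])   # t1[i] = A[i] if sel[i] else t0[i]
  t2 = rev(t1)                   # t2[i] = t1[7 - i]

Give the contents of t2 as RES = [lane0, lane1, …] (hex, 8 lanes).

→ t0 |c2|d6|d6|9c|28|28|88|c2|
→ t1 |c2|d6|d6|9c|28|28|d4|d6|
→ t2 |d6|d4|28|28|9c|d6|d6|c2|

RES = [0xd6, 0xd4, 0x28, 0x28, 0x9c, 0xd6, 0xd6, 0xc2]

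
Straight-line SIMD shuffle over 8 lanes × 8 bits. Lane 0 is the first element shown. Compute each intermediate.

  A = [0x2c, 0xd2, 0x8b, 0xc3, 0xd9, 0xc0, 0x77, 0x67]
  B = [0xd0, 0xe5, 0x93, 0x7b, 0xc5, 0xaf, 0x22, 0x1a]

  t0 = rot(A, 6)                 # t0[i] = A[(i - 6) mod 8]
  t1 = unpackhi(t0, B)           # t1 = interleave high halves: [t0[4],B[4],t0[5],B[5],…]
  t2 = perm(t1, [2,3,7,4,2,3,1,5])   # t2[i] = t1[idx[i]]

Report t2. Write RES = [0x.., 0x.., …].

→ t0 |8b|c3|d9|c0|77|67|2c|d2|
→ t1 |77|c5|67|af|2c|22|d2|1a|
→ t2 |67|af|1a|2c|67|af|c5|22|

RES = [ 0x67  0xaf  0x1a  0x2c  0x67  0xaf  0xc5  0x22 ]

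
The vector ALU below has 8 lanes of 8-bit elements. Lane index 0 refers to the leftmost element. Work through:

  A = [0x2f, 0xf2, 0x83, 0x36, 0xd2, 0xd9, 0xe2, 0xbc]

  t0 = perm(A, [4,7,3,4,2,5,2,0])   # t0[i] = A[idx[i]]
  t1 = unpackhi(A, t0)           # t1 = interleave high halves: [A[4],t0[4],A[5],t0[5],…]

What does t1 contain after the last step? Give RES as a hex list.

RES = [0xd2, 0x83, 0xd9, 0xd9, 0xe2, 0x83, 0xbc, 0x2f]

  t0: d2 bc 36 d2 83 d9 83 2f
  t1: d2 83 d9 d9 e2 83 bc 2f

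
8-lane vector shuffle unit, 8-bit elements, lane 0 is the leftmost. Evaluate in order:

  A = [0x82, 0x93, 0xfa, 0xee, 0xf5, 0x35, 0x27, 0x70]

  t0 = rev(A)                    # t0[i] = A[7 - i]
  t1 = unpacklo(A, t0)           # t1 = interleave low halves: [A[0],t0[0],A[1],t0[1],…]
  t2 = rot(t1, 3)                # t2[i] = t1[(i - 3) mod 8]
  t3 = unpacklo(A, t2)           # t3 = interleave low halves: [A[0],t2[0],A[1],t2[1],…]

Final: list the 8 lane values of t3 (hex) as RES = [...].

RES = [0x82, 0x35, 0x93, 0xee, 0xfa, 0xf5, 0xee, 0x82]

→ t0 |70|27|35|f5|ee|fa|93|82|
→ t1 |82|70|93|27|fa|35|ee|f5|
→ t2 |35|ee|f5|82|70|93|27|fa|
→ t3 |82|35|93|ee|fa|f5|ee|82|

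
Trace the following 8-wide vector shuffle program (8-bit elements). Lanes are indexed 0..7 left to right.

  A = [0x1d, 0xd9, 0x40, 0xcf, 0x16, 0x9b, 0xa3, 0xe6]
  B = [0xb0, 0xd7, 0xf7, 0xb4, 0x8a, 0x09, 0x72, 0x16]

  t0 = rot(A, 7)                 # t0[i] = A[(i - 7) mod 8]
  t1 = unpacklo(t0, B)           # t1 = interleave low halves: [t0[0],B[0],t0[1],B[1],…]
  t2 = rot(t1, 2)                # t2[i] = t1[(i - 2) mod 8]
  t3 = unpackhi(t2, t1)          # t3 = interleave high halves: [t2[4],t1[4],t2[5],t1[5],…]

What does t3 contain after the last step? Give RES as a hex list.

→ t0 |d9|40|cf|16|9b|a3|e6|1d|
→ t1 |d9|b0|40|d7|cf|f7|16|b4|
→ t2 |16|b4|d9|b0|40|d7|cf|f7|
→ t3 |40|cf|d7|f7|cf|16|f7|b4|

RES = [0x40, 0xcf, 0xd7, 0xf7, 0xcf, 0x16, 0xf7, 0xb4]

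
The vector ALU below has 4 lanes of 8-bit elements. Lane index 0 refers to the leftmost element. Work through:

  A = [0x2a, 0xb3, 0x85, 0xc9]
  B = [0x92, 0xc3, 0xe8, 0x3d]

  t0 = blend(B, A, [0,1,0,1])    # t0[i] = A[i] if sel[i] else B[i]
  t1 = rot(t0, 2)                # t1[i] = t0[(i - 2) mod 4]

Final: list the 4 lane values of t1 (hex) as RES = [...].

→ t0 |92|b3|e8|c9|
→ t1 |e8|c9|92|b3|

RES = [0xe8, 0xc9, 0x92, 0xb3]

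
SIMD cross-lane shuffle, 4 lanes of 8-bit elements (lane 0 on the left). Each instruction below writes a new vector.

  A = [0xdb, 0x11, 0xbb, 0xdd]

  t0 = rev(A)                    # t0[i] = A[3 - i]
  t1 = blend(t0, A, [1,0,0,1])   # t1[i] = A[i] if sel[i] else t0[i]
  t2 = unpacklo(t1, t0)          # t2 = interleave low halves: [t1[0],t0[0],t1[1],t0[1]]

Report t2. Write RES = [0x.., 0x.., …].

  t0: dd bb 11 db
  t1: db bb 11 dd
  t2: db dd bb bb

RES = [0xdb, 0xdd, 0xbb, 0xbb]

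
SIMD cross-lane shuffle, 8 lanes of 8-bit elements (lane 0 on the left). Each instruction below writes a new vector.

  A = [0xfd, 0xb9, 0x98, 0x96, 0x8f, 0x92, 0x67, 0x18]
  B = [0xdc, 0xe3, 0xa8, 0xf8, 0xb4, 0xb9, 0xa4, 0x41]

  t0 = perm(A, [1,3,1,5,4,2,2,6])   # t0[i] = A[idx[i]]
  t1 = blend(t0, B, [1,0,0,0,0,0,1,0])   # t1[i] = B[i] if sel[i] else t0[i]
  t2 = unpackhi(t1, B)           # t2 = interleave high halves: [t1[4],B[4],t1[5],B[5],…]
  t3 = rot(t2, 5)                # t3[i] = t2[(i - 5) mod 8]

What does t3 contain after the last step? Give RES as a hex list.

RES = [0xb9, 0xa4, 0xa4, 0x67, 0x41, 0x8f, 0xb4, 0x98]

t0 = [0xb9, 0x96, 0xb9, 0x92, 0x8f, 0x98, 0x98, 0x67]
t1 = [0xdc, 0x96, 0xb9, 0x92, 0x8f, 0x98, 0xa4, 0x67]
t2 = [0x8f, 0xb4, 0x98, 0xb9, 0xa4, 0xa4, 0x67, 0x41]
t3 = [0xb9, 0xa4, 0xa4, 0x67, 0x41, 0x8f, 0xb4, 0x98]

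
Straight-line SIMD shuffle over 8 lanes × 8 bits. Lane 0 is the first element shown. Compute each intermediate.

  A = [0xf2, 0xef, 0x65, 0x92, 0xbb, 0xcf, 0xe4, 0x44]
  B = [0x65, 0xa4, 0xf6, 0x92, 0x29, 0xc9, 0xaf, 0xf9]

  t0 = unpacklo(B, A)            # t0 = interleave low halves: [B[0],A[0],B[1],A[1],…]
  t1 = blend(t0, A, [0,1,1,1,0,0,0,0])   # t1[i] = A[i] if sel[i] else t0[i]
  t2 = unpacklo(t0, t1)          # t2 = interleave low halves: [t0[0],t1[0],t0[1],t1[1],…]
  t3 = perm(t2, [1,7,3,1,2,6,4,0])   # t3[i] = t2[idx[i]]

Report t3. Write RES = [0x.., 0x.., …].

  t0: 65 f2 a4 ef f6 65 92 92
  t1: 65 ef 65 92 f6 65 92 92
  t2: 65 65 f2 ef a4 65 ef 92
  t3: 65 92 ef 65 f2 ef a4 65

RES = [0x65, 0x92, 0xef, 0x65, 0xf2, 0xef, 0xa4, 0x65]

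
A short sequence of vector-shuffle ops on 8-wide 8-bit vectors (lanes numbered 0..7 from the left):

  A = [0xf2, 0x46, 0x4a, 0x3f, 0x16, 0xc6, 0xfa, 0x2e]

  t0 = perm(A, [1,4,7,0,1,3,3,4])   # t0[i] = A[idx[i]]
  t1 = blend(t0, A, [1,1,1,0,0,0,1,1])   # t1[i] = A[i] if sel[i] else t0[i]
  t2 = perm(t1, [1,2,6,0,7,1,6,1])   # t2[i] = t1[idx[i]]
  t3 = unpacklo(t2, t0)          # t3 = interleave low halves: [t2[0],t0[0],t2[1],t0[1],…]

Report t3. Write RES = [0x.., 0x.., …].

RES = [ 0x46  0x46  0x4a  0x16  0xfa  0x2e  0xf2  0xf2 ]

  t0: 46 16 2e f2 46 3f 3f 16
  t1: f2 46 4a f2 46 3f fa 2e
  t2: 46 4a fa f2 2e 46 fa 46
  t3: 46 46 4a 16 fa 2e f2 f2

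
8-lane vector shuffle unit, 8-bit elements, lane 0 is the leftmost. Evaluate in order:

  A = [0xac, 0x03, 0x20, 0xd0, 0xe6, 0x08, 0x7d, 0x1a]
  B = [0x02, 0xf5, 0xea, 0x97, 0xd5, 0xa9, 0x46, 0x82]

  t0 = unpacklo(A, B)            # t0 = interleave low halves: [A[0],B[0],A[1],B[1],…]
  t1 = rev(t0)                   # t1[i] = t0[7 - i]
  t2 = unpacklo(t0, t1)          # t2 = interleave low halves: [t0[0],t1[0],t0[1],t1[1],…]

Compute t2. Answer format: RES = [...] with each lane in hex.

→ t0 |ac|02|03|f5|20|ea|d0|97|
→ t1 |97|d0|ea|20|f5|03|02|ac|
→ t2 |ac|97|02|d0|03|ea|f5|20|

RES = [0xac, 0x97, 0x02, 0xd0, 0x03, 0xea, 0xf5, 0x20]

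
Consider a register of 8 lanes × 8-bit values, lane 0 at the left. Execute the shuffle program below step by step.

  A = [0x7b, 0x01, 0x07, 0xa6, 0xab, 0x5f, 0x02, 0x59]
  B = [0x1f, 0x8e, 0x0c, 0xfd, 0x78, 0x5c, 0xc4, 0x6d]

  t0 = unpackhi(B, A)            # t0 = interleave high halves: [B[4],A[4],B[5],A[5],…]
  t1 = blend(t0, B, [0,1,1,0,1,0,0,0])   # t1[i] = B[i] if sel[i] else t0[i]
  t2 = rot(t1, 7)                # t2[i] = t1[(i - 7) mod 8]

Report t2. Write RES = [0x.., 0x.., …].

RES = [ 0x8e  0x0c  0x5f  0x78  0x02  0x6d  0x59  0x78 ]

t0 = [0x78, 0xab, 0x5c, 0x5f, 0xc4, 0x02, 0x6d, 0x59]
t1 = [0x78, 0x8e, 0x0c, 0x5f, 0x78, 0x02, 0x6d, 0x59]
t2 = [0x8e, 0x0c, 0x5f, 0x78, 0x02, 0x6d, 0x59, 0x78]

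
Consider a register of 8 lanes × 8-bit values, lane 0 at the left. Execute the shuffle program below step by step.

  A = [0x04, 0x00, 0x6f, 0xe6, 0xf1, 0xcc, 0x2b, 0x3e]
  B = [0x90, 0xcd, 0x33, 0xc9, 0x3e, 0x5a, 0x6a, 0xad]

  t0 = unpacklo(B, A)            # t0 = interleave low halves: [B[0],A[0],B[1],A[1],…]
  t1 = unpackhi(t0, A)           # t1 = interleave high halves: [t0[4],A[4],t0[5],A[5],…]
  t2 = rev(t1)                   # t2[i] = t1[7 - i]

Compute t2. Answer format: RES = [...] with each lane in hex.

→ t0 |90|04|cd|00|33|6f|c9|e6|
→ t1 |33|f1|6f|cc|c9|2b|e6|3e|
→ t2 |3e|e6|2b|c9|cc|6f|f1|33|

RES = [ 0x3e  0xe6  0x2b  0xc9  0xcc  0x6f  0xf1  0x33 ]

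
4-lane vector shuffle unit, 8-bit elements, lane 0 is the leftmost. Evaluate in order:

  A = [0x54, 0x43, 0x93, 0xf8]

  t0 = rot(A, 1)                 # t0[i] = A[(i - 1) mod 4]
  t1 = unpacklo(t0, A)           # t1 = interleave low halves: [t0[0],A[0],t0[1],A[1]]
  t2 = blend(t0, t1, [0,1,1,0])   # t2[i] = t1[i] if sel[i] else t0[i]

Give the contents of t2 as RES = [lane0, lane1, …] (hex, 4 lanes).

RES = [ 0xf8  0x54  0x54  0x93 ]

  t0: f8 54 43 93
  t1: f8 54 54 43
  t2: f8 54 54 93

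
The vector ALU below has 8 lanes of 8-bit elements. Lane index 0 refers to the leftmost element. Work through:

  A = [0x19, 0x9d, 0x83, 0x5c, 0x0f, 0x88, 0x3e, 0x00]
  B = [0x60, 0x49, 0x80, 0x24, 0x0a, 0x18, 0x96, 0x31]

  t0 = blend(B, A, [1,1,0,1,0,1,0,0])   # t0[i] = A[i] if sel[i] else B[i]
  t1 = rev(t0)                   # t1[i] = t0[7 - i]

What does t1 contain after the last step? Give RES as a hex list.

→ t0 |19|9d|80|5c|0a|88|96|31|
→ t1 |31|96|88|0a|5c|80|9d|19|

RES = [0x31, 0x96, 0x88, 0x0a, 0x5c, 0x80, 0x9d, 0x19]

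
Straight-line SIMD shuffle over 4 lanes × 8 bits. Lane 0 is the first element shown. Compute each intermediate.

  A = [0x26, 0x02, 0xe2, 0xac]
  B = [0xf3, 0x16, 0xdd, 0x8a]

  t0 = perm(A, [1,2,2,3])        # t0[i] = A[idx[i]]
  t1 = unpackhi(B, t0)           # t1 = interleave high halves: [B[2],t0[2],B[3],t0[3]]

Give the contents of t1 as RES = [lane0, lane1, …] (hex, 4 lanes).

→ t0 |02|e2|e2|ac|
→ t1 |dd|e2|8a|ac|

RES = [ 0xdd  0xe2  0x8a  0xac ]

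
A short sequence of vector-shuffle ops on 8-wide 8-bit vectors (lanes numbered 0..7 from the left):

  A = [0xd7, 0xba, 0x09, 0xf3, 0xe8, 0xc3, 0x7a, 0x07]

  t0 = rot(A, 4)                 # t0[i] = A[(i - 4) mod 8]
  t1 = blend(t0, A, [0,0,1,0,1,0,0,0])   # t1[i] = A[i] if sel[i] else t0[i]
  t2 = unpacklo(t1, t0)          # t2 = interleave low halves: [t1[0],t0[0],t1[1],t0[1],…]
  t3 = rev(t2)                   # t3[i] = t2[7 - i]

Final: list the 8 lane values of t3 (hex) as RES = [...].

  t0: e8 c3 7a 07 d7 ba 09 f3
  t1: e8 c3 09 07 e8 ba 09 f3
  t2: e8 e8 c3 c3 09 7a 07 07
  t3: 07 07 7a 09 c3 c3 e8 e8

RES = [0x07, 0x07, 0x7a, 0x09, 0xc3, 0xc3, 0xe8, 0xe8]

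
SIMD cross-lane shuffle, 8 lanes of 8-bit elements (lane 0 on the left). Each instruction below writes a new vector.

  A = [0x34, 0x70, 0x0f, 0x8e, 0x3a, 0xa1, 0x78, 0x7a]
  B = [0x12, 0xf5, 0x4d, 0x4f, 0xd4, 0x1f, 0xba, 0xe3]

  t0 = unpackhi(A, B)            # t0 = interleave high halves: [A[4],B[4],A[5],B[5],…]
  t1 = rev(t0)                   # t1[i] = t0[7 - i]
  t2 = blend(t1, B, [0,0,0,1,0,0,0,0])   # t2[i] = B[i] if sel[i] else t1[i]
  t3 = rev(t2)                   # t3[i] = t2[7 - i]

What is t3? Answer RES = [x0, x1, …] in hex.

→ t0 |3a|d4|a1|1f|78|ba|7a|e3|
→ t1 |e3|7a|ba|78|1f|a1|d4|3a|
→ t2 |e3|7a|ba|4f|1f|a1|d4|3a|
→ t3 |3a|d4|a1|1f|4f|ba|7a|e3|

RES = [0x3a, 0xd4, 0xa1, 0x1f, 0x4f, 0xba, 0x7a, 0xe3]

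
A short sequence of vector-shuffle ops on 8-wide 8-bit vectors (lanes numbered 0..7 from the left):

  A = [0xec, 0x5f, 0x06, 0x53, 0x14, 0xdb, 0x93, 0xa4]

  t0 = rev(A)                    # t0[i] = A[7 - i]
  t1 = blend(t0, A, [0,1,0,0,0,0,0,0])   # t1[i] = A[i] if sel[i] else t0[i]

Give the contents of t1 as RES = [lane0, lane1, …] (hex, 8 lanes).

RES = [0xa4, 0x5f, 0xdb, 0x14, 0x53, 0x06, 0x5f, 0xec]

t0 = [0xa4, 0x93, 0xdb, 0x14, 0x53, 0x06, 0x5f, 0xec]
t1 = [0xa4, 0x5f, 0xdb, 0x14, 0x53, 0x06, 0x5f, 0xec]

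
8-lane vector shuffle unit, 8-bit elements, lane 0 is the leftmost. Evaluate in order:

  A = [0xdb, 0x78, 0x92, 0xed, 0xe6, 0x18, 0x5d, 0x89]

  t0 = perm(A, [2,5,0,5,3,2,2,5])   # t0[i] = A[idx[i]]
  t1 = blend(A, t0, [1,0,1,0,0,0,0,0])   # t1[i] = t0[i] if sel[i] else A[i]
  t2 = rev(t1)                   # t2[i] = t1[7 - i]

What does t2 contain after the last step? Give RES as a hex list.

RES = [0x89, 0x5d, 0x18, 0xe6, 0xed, 0xdb, 0x78, 0x92]

  t0: 92 18 db 18 ed 92 92 18
  t1: 92 78 db ed e6 18 5d 89
  t2: 89 5d 18 e6 ed db 78 92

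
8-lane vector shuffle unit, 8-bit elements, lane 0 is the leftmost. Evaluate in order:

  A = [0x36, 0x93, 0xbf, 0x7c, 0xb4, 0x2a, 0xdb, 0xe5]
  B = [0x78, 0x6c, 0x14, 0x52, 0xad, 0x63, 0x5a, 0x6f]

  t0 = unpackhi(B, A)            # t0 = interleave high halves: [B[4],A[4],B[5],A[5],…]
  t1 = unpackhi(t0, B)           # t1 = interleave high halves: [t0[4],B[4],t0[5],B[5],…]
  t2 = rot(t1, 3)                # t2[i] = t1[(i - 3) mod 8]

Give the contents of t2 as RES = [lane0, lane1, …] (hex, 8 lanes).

RES = [0x5a, 0xe5, 0x6f, 0x5a, 0xad, 0xdb, 0x63, 0x6f]

t0 = [0xad, 0xb4, 0x63, 0x2a, 0x5a, 0xdb, 0x6f, 0xe5]
t1 = [0x5a, 0xad, 0xdb, 0x63, 0x6f, 0x5a, 0xe5, 0x6f]
t2 = [0x5a, 0xe5, 0x6f, 0x5a, 0xad, 0xdb, 0x63, 0x6f]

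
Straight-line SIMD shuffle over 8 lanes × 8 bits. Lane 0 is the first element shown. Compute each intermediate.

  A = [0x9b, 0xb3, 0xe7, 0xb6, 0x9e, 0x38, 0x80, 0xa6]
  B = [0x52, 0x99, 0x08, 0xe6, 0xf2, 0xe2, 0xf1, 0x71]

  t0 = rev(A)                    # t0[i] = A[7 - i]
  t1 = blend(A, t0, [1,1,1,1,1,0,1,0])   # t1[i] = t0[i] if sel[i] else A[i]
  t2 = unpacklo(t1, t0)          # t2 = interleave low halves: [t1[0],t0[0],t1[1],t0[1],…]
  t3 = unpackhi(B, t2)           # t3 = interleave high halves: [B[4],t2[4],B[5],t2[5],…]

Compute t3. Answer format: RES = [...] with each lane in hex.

→ t0 |a6|80|38|9e|b6|e7|b3|9b|
→ t1 |a6|80|38|9e|b6|38|b3|a6|
→ t2 |a6|a6|80|80|38|38|9e|9e|
→ t3 |f2|38|e2|38|f1|9e|71|9e|

RES = [0xf2, 0x38, 0xe2, 0x38, 0xf1, 0x9e, 0x71, 0x9e]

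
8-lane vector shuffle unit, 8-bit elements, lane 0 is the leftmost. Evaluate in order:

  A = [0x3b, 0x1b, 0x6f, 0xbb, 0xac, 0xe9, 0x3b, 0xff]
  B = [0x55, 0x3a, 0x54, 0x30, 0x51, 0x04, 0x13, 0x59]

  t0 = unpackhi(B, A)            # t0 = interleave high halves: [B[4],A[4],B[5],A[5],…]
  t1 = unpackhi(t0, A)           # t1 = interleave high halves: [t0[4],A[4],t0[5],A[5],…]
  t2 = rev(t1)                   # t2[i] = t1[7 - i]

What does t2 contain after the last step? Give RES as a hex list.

RES = [ 0xff  0xff  0x3b  0x59  0xe9  0x3b  0xac  0x13 ]

→ t0 |51|ac|04|e9|13|3b|59|ff|
→ t1 |13|ac|3b|e9|59|3b|ff|ff|
→ t2 |ff|ff|3b|59|e9|3b|ac|13|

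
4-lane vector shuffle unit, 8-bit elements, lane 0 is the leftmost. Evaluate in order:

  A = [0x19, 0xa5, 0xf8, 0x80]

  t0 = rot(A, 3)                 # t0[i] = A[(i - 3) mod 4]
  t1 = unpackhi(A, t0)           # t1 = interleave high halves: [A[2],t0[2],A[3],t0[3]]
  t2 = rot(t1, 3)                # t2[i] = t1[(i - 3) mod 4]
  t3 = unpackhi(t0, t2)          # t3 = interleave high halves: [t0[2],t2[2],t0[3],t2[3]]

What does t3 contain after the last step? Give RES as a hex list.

RES = [ 0x80  0x19  0x19  0xf8 ]

  t0: a5 f8 80 19
  t1: f8 80 80 19
  t2: 80 80 19 f8
  t3: 80 19 19 f8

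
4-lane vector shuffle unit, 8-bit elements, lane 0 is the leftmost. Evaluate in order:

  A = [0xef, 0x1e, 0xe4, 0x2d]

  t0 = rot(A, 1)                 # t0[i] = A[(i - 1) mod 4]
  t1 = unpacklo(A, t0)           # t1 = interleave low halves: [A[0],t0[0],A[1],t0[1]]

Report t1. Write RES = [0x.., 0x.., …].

RES = [0xef, 0x2d, 0x1e, 0xef]

→ t0 |2d|ef|1e|e4|
→ t1 |ef|2d|1e|ef|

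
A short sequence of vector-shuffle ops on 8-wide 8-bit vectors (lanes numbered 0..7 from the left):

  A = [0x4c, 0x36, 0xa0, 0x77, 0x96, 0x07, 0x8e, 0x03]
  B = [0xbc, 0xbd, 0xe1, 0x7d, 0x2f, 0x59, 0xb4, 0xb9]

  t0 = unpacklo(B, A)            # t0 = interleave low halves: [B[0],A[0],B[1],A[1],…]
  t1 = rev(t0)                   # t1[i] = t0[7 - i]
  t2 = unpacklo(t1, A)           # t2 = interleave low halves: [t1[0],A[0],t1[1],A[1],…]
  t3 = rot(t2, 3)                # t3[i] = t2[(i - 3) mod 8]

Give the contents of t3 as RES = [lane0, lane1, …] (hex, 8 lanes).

RES = [0xa0, 0xe1, 0x77, 0x77, 0x4c, 0x7d, 0x36, 0xa0]

t0 = [0xbc, 0x4c, 0xbd, 0x36, 0xe1, 0xa0, 0x7d, 0x77]
t1 = [0x77, 0x7d, 0xa0, 0xe1, 0x36, 0xbd, 0x4c, 0xbc]
t2 = [0x77, 0x4c, 0x7d, 0x36, 0xa0, 0xa0, 0xe1, 0x77]
t3 = [0xa0, 0xe1, 0x77, 0x77, 0x4c, 0x7d, 0x36, 0xa0]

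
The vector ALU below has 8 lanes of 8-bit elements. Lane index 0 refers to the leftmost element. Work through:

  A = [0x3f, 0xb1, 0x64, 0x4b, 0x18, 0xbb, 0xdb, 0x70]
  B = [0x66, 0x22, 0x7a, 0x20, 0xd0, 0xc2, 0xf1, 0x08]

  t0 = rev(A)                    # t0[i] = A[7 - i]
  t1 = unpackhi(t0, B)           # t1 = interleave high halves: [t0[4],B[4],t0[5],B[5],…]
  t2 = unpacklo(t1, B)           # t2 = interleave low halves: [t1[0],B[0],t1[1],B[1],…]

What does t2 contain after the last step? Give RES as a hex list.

  t0: 70 db bb 18 4b 64 b1 3f
  t1: 4b d0 64 c2 b1 f1 3f 08
  t2: 4b 66 d0 22 64 7a c2 20

RES = [0x4b, 0x66, 0xd0, 0x22, 0x64, 0x7a, 0xc2, 0x20]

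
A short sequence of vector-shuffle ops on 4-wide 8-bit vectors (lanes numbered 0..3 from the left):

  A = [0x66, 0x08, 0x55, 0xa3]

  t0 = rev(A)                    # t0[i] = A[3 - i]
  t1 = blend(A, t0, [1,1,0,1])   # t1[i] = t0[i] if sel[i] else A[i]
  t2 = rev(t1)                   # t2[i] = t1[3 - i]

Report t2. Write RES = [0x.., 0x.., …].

RES = [0x66, 0x55, 0x55, 0xa3]

t0 = [0xa3, 0x55, 0x08, 0x66]
t1 = [0xa3, 0x55, 0x55, 0x66]
t2 = [0x66, 0x55, 0x55, 0xa3]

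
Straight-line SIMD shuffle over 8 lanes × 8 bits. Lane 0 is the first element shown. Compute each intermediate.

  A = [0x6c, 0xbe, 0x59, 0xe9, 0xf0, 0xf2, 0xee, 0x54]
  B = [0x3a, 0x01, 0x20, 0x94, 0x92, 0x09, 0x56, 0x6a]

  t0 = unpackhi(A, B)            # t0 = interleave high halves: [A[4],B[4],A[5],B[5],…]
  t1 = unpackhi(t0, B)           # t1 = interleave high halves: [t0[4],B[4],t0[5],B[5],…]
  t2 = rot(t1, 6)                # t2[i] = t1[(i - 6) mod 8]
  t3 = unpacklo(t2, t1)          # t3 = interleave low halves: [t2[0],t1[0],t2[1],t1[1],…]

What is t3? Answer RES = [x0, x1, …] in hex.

  t0: f0 92 f2 09 ee 56 54 6a
  t1: ee 92 56 09 54 56 6a 6a
  t2: 56 09 54 56 6a 6a ee 92
  t3: 56 ee 09 92 54 56 56 09

RES = [ 0x56  0xee  0x09  0x92  0x54  0x56  0x56  0x09 ]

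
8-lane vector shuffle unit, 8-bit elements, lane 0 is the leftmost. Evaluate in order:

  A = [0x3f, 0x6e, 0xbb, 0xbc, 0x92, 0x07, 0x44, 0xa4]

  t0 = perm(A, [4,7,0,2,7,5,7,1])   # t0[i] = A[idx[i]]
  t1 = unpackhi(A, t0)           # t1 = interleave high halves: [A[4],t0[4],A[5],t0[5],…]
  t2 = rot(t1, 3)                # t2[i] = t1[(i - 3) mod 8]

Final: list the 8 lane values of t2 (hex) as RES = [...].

→ t0 |92|a4|3f|bb|a4|07|a4|6e|
→ t1 |92|a4|07|07|44|a4|a4|6e|
→ t2 |a4|a4|6e|92|a4|07|07|44|

RES = [ 0xa4  0xa4  0x6e  0x92  0xa4  0x07  0x07  0x44 ]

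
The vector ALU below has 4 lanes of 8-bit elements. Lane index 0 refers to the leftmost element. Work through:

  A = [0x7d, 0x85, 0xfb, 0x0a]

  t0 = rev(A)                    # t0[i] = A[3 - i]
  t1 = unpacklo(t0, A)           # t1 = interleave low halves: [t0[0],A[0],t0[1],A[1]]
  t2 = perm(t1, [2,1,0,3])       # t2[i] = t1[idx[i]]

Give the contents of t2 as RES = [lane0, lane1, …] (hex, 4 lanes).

RES = [ 0xfb  0x7d  0x0a  0x85 ]

t0 = [0x0a, 0xfb, 0x85, 0x7d]
t1 = [0x0a, 0x7d, 0xfb, 0x85]
t2 = [0xfb, 0x7d, 0x0a, 0x85]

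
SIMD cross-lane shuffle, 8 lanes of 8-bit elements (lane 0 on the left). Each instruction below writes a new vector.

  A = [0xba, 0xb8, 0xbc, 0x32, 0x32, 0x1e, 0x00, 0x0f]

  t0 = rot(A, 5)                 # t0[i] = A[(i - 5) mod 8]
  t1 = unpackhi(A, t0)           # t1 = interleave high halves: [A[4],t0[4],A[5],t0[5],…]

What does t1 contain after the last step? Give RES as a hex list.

RES = [0x32, 0x0f, 0x1e, 0xba, 0x00, 0xb8, 0x0f, 0xbc]

  t0: 32 32 1e 00 0f ba b8 bc
  t1: 32 0f 1e ba 00 b8 0f bc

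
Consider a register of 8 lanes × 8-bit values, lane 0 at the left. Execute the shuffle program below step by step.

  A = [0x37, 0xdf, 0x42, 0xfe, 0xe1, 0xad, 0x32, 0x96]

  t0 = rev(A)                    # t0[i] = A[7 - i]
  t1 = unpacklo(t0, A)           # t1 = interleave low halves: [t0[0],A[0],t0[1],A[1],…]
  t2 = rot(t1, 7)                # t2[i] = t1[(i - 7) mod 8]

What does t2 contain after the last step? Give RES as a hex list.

→ t0 |96|32|ad|e1|fe|42|df|37|
→ t1 |96|37|32|df|ad|42|e1|fe|
→ t2 |37|32|df|ad|42|e1|fe|96|

RES = [0x37, 0x32, 0xdf, 0xad, 0x42, 0xe1, 0xfe, 0x96]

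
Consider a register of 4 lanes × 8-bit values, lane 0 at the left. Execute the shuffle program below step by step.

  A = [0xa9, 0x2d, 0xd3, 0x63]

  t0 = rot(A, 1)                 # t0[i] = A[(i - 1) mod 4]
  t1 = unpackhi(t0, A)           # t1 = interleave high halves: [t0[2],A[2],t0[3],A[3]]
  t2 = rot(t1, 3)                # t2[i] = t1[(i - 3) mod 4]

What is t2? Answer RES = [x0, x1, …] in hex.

  t0: 63 a9 2d d3
  t1: 2d d3 d3 63
  t2: d3 d3 63 2d

RES = [ 0xd3  0xd3  0x63  0x2d ]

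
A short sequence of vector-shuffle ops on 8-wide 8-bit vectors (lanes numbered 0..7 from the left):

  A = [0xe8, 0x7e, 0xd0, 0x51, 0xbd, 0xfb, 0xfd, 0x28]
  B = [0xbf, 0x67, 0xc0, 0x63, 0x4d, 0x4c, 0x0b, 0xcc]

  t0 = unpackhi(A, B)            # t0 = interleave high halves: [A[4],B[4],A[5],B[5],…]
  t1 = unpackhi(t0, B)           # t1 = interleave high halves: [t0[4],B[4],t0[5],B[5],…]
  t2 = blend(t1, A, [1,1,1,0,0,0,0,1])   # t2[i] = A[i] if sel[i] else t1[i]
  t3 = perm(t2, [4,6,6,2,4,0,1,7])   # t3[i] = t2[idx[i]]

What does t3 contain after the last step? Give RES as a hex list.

RES = [0x28, 0xcc, 0xcc, 0xd0, 0x28, 0xe8, 0x7e, 0x28]

  t0: bd 4d fb 4c fd 0b 28 cc
  t1: fd 4d 0b 4c 28 0b cc cc
  t2: e8 7e d0 4c 28 0b cc 28
  t3: 28 cc cc d0 28 e8 7e 28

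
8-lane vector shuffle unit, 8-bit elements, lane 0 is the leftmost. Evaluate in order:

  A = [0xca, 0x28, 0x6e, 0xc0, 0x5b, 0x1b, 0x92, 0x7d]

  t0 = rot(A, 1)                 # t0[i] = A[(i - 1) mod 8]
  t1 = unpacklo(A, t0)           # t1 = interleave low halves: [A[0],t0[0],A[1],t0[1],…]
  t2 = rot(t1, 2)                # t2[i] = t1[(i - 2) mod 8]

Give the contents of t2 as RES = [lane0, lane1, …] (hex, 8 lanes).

→ t0 |7d|ca|28|6e|c0|5b|1b|92|
→ t1 |ca|7d|28|ca|6e|28|c0|6e|
→ t2 |c0|6e|ca|7d|28|ca|6e|28|

RES = [ 0xc0  0x6e  0xca  0x7d  0x28  0xca  0x6e  0x28 ]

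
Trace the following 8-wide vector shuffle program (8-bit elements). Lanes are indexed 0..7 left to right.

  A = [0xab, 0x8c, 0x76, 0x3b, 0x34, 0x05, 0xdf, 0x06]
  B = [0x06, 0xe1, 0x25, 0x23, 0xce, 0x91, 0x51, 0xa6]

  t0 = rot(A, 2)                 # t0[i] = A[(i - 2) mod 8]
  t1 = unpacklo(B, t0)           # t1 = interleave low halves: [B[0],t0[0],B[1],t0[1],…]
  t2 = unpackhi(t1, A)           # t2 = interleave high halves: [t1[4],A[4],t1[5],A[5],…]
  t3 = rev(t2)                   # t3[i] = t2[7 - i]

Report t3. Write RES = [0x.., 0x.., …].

RES = [ 0x06  0x8c  0xdf  0x23  0x05  0xab  0x34  0x25 ]

  t0: df 06 ab 8c 76 3b 34 05
  t1: 06 df e1 06 25 ab 23 8c
  t2: 25 34 ab 05 23 df 8c 06
  t3: 06 8c df 23 05 ab 34 25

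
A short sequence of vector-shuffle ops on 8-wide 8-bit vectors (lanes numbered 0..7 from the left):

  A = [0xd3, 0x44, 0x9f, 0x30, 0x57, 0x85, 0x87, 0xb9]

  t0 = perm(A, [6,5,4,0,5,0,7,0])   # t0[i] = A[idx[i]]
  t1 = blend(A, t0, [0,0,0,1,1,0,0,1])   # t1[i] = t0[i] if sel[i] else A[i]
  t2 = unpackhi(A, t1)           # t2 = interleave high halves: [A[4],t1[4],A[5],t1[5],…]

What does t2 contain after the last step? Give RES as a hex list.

RES = [ 0x57  0x85  0x85  0x85  0x87  0x87  0xb9  0xd3 ]

  t0: 87 85 57 d3 85 d3 b9 d3
  t1: d3 44 9f d3 85 85 87 d3
  t2: 57 85 85 85 87 87 b9 d3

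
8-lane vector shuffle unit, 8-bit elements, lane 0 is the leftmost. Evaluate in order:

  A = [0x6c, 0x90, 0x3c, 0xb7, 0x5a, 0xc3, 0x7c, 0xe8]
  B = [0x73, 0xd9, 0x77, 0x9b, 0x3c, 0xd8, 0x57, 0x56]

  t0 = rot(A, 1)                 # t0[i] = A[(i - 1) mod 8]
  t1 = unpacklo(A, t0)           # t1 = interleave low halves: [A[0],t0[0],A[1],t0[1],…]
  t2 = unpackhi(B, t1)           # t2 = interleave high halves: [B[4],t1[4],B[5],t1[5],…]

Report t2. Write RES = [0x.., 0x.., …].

  t0: e8 6c 90 3c b7 5a c3 7c
  t1: 6c e8 90 6c 3c 90 b7 3c
  t2: 3c 3c d8 90 57 b7 56 3c

RES = [ 0x3c  0x3c  0xd8  0x90  0x57  0xb7  0x56  0x3c ]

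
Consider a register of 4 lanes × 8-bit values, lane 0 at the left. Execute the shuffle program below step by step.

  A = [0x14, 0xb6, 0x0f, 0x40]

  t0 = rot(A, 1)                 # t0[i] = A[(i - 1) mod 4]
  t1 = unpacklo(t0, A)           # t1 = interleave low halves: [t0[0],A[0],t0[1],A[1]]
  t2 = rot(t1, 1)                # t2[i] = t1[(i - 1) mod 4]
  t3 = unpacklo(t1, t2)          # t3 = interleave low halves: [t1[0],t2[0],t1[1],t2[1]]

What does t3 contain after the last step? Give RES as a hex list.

RES = [0x40, 0xb6, 0x14, 0x40]

t0 = [0x40, 0x14, 0xb6, 0x0f]
t1 = [0x40, 0x14, 0x14, 0xb6]
t2 = [0xb6, 0x40, 0x14, 0x14]
t3 = [0x40, 0xb6, 0x14, 0x40]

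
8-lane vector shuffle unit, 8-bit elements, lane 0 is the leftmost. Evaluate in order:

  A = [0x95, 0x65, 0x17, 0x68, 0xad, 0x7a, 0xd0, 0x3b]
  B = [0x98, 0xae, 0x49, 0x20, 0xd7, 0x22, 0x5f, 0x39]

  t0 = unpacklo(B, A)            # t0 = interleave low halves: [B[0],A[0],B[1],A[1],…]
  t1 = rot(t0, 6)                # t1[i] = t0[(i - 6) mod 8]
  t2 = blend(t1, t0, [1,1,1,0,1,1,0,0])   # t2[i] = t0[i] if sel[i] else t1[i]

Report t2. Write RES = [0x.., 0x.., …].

RES = [ 0x98  0x95  0xae  0x17  0x49  0x17  0x98  0x95 ]

  t0: 98 95 ae 65 49 17 20 68
  t1: ae 65 49 17 20 68 98 95
  t2: 98 95 ae 17 49 17 98 95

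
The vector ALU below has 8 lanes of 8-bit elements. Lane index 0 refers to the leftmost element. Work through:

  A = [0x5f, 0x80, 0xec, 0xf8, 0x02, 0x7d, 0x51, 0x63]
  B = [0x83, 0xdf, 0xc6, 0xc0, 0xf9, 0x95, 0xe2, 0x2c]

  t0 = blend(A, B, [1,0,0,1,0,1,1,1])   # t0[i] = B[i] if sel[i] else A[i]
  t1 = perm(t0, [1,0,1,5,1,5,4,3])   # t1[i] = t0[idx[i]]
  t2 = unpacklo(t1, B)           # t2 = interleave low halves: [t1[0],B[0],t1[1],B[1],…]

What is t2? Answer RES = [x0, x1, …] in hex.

  t0: 83 80 ec c0 02 95 e2 2c
  t1: 80 83 80 95 80 95 02 c0
  t2: 80 83 83 df 80 c6 95 c0

RES = [0x80, 0x83, 0x83, 0xdf, 0x80, 0xc6, 0x95, 0xc0]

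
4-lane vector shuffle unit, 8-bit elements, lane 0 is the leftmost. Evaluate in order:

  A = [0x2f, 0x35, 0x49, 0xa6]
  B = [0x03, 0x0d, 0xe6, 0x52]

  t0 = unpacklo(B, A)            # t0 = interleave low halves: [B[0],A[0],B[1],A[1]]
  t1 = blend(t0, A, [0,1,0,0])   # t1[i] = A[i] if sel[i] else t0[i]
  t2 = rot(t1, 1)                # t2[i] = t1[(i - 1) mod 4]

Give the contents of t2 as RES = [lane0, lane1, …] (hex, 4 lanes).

→ t0 |03|2f|0d|35|
→ t1 |03|35|0d|35|
→ t2 |35|03|35|0d|

RES = [ 0x35  0x03  0x35  0x0d ]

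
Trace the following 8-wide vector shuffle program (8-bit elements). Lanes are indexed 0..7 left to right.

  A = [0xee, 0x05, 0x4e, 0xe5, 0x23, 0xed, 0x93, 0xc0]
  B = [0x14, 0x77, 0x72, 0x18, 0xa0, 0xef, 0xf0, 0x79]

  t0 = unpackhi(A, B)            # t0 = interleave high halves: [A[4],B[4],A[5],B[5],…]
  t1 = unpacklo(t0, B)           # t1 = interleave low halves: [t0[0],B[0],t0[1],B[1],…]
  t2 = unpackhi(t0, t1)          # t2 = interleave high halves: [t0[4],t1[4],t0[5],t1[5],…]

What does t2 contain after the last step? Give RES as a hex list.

t0 = [0x23, 0xa0, 0xed, 0xef, 0x93, 0xf0, 0xc0, 0x79]
t1 = [0x23, 0x14, 0xa0, 0x77, 0xed, 0x72, 0xef, 0x18]
t2 = [0x93, 0xed, 0xf0, 0x72, 0xc0, 0xef, 0x79, 0x18]

RES = [0x93, 0xed, 0xf0, 0x72, 0xc0, 0xef, 0x79, 0x18]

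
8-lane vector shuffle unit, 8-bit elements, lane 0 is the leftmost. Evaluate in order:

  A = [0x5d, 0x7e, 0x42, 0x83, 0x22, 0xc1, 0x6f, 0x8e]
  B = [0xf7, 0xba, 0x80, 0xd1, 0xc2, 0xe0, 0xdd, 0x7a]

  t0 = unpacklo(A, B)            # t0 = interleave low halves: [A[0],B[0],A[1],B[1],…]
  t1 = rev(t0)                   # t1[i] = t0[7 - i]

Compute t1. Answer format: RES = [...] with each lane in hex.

  t0: 5d f7 7e ba 42 80 83 d1
  t1: d1 83 80 42 ba 7e f7 5d

RES = [ 0xd1  0x83  0x80  0x42  0xba  0x7e  0xf7  0x5d ]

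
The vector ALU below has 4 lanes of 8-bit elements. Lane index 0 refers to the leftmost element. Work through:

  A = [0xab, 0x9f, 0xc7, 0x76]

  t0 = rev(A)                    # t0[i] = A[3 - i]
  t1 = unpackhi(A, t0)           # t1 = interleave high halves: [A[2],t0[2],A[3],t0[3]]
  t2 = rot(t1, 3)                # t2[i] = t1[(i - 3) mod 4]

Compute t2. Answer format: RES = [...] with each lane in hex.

RES = [ 0x9f  0x76  0xab  0xc7 ]

t0 = [0x76, 0xc7, 0x9f, 0xab]
t1 = [0xc7, 0x9f, 0x76, 0xab]
t2 = [0x9f, 0x76, 0xab, 0xc7]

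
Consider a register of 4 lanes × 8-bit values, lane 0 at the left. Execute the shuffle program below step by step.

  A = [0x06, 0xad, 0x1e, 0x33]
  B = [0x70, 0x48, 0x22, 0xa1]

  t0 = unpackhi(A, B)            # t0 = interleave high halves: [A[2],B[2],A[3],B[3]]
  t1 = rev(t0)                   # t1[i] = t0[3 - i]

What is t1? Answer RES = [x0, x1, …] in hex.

RES = [ 0xa1  0x33  0x22  0x1e ]

t0 = [0x1e, 0x22, 0x33, 0xa1]
t1 = [0xa1, 0x33, 0x22, 0x1e]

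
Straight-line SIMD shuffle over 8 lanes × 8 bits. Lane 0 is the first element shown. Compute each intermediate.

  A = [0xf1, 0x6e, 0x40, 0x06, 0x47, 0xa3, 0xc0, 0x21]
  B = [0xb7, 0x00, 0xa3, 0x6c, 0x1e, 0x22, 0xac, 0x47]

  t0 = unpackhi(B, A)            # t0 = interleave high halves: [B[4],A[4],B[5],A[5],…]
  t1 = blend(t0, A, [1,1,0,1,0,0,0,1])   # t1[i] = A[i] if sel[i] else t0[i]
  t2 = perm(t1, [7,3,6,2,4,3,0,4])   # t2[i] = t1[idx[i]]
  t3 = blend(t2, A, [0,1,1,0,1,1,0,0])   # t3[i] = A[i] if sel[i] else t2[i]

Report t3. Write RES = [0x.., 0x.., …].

RES = [0x21, 0x6e, 0x40, 0x22, 0x47, 0xa3, 0xf1, 0xac]

  t0: 1e 47 22 a3 ac c0 47 21
  t1: f1 6e 22 06 ac c0 47 21
  t2: 21 06 47 22 ac 06 f1 ac
  t3: 21 6e 40 22 47 a3 f1 ac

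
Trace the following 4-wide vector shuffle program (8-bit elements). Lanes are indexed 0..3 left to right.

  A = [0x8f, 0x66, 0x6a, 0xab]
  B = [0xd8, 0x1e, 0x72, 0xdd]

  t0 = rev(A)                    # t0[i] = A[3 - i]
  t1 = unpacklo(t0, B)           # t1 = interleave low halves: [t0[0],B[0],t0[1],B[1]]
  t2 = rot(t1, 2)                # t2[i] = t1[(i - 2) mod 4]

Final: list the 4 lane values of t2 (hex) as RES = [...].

RES = [ 0x6a  0x1e  0xab  0xd8 ]

  t0: ab 6a 66 8f
  t1: ab d8 6a 1e
  t2: 6a 1e ab d8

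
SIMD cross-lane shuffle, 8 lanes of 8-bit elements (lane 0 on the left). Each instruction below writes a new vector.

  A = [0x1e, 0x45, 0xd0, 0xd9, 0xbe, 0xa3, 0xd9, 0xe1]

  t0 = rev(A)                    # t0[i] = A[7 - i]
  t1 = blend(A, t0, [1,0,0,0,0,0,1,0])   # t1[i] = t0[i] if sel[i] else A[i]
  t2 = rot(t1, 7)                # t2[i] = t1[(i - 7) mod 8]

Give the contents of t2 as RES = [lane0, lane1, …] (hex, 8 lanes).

→ t0 |e1|d9|a3|be|d9|d0|45|1e|
→ t1 |e1|45|d0|d9|be|a3|45|e1|
→ t2 |45|d0|d9|be|a3|45|e1|e1|

RES = [ 0x45  0xd0  0xd9  0xbe  0xa3  0x45  0xe1  0xe1 ]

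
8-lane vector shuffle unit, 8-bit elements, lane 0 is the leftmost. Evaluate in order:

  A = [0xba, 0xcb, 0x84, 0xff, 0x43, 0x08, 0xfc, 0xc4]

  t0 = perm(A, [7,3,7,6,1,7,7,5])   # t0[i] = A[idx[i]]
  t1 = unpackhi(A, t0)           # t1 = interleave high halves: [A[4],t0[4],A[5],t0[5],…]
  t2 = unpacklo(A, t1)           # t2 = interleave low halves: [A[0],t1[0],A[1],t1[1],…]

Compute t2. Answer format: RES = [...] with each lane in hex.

RES = [ 0xba  0x43  0xcb  0xcb  0x84  0x08  0xff  0xc4 ]

→ t0 |c4|ff|c4|fc|cb|c4|c4|08|
→ t1 |43|cb|08|c4|fc|c4|c4|08|
→ t2 |ba|43|cb|cb|84|08|ff|c4|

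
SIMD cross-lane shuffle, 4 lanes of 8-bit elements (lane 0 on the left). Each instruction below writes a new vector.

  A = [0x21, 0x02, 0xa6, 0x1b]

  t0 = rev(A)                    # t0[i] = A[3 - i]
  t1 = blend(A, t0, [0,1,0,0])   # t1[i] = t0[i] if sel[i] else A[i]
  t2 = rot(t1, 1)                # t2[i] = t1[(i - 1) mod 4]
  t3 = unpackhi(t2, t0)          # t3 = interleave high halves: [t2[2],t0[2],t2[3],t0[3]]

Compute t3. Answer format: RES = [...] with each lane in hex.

RES = [0xa6, 0x02, 0xa6, 0x21]

t0 = [0x1b, 0xa6, 0x02, 0x21]
t1 = [0x21, 0xa6, 0xa6, 0x1b]
t2 = [0x1b, 0x21, 0xa6, 0xa6]
t3 = [0xa6, 0x02, 0xa6, 0x21]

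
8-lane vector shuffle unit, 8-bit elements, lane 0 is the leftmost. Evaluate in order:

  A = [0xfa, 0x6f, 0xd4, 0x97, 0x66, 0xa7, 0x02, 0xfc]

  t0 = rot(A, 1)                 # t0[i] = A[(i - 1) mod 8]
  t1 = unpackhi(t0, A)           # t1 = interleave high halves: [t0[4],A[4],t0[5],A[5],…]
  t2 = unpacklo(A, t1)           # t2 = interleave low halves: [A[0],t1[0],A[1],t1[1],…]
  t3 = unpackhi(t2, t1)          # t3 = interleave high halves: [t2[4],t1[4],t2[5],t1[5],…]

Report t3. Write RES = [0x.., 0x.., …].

RES = [ 0xd4  0xa7  0x66  0x02  0x97  0x02  0xa7  0xfc ]

t0 = [0xfc, 0xfa, 0x6f, 0xd4, 0x97, 0x66, 0xa7, 0x02]
t1 = [0x97, 0x66, 0x66, 0xa7, 0xa7, 0x02, 0x02, 0xfc]
t2 = [0xfa, 0x97, 0x6f, 0x66, 0xd4, 0x66, 0x97, 0xa7]
t3 = [0xd4, 0xa7, 0x66, 0x02, 0x97, 0x02, 0xa7, 0xfc]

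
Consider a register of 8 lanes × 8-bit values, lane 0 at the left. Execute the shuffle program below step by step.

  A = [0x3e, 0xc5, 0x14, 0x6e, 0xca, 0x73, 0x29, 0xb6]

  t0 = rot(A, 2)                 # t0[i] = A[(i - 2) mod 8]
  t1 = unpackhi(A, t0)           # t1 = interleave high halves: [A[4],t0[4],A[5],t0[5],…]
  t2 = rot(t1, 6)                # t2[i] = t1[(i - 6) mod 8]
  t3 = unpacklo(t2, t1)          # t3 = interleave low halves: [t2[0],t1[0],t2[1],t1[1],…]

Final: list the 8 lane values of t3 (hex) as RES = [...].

RES = [0x73, 0xca, 0x6e, 0x14, 0x29, 0x73, 0xca, 0x6e]

  t0: 29 b6 3e c5 14 6e ca 73
  t1: ca 14 73 6e 29 ca b6 73
  t2: 73 6e 29 ca b6 73 ca 14
  t3: 73 ca 6e 14 29 73 ca 6e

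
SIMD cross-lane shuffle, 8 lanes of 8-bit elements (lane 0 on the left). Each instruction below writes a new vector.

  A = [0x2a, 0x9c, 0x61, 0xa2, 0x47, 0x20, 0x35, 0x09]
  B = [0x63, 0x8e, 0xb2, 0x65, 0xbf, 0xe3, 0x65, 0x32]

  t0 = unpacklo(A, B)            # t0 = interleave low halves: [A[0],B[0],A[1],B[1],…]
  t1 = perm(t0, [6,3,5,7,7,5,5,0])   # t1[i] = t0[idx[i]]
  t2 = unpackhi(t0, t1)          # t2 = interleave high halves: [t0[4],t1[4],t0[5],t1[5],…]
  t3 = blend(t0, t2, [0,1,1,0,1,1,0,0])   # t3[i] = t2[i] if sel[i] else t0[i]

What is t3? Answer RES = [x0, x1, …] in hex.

→ t0 |2a|63|9c|8e|61|b2|a2|65|
→ t1 |a2|8e|b2|65|65|b2|b2|2a|
→ t2 |61|65|b2|b2|a2|b2|65|2a|
→ t3 |2a|65|b2|8e|a2|b2|a2|65|

RES = [0x2a, 0x65, 0xb2, 0x8e, 0xa2, 0xb2, 0xa2, 0x65]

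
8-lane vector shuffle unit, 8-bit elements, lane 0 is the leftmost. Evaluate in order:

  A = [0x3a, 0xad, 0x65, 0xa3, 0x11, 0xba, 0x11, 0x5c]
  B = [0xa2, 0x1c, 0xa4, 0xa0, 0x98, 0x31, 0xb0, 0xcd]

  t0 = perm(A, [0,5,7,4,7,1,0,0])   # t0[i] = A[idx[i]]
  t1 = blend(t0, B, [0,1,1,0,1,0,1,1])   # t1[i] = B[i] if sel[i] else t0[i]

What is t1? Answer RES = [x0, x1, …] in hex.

  t0: 3a ba 5c 11 5c ad 3a 3a
  t1: 3a 1c a4 11 98 ad b0 cd

RES = [ 0x3a  0x1c  0xa4  0x11  0x98  0xad  0xb0  0xcd ]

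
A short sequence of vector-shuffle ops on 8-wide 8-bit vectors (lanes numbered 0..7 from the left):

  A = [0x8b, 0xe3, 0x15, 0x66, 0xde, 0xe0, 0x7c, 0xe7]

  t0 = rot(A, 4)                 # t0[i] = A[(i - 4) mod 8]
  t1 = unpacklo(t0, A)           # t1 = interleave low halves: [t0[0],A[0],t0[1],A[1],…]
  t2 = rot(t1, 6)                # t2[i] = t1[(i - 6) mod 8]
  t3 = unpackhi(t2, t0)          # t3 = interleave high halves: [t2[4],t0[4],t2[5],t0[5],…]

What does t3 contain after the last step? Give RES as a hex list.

RES = [0xe7, 0x8b, 0x66, 0xe3, 0xde, 0x15, 0x8b, 0x66]

  t0: de e0 7c e7 8b e3 15 66
  t1: de 8b e0 e3 7c 15 e7 66
  t2: e0 e3 7c 15 e7 66 de 8b
  t3: e7 8b 66 e3 de 15 8b 66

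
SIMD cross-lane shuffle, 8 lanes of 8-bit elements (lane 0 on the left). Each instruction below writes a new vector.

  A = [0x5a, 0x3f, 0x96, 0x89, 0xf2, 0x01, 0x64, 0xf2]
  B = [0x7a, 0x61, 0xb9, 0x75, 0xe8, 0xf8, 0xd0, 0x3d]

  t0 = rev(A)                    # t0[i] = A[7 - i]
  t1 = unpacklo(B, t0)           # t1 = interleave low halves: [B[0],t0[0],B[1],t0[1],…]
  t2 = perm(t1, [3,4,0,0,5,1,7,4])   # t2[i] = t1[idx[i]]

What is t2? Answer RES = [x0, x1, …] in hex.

t0 = [0xf2, 0x64, 0x01, 0xf2, 0x89, 0x96, 0x3f, 0x5a]
t1 = [0x7a, 0xf2, 0x61, 0x64, 0xb9, 0x01, 0x75, 0xf2]
t2 = [0x64, 0xb9, 0x7a, 0x7a, 0x01, 0xf2, 0xf2, 0xb9]

RES = [ 0x64  0xb9  0x7a  0x7a  0x01  0xf2  0xf2  0xb9 ]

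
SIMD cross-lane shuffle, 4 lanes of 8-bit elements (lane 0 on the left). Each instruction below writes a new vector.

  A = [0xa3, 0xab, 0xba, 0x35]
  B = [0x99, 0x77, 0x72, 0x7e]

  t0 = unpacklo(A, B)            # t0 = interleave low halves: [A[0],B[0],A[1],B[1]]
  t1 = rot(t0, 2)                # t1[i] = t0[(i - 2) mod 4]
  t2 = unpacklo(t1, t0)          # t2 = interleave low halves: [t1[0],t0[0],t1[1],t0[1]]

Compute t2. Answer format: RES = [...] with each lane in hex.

RES = [ 0xab  0xa3  0x77  0x99 ]

→ t0 |a3|99|ab|77|
→ t1 |ab|77|a3|99|
→ t2 |ab|a3|77|99|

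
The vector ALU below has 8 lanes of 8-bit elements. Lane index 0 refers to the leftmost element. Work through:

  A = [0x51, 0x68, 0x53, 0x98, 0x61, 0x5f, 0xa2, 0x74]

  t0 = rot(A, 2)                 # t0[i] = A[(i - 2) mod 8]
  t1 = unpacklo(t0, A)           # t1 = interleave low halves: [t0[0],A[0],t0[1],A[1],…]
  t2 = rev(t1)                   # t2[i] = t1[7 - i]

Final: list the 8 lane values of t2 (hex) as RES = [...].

RES = [ 0x98  0x68  0x53  0x51  0x68  0x74  0x51  0xa2 ]

→ t0 |a2|74|51|68|53|98|61|5f|
→ t1 |a2|51|74|68|51|53|68|98|
→ t2 |98|68|53|51|68|74|51|a2|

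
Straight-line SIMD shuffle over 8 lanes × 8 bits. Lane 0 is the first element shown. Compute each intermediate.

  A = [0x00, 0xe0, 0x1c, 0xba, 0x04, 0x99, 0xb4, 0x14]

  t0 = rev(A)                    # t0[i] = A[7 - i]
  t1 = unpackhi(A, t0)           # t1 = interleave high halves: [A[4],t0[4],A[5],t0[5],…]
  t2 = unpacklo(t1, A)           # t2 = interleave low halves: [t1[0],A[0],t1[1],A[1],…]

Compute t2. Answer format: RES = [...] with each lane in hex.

  t0: 14 b4 99 04 ba 1c e0 00
  t1: 04 ba 99 1c b4 e0 14 00
  t2: 04 00 ba e0 99 1c 1c ba

RES = [0x04, 0x00, 0xba, 0xe0, 0x99, 0x1c, 0x1c, 0xba]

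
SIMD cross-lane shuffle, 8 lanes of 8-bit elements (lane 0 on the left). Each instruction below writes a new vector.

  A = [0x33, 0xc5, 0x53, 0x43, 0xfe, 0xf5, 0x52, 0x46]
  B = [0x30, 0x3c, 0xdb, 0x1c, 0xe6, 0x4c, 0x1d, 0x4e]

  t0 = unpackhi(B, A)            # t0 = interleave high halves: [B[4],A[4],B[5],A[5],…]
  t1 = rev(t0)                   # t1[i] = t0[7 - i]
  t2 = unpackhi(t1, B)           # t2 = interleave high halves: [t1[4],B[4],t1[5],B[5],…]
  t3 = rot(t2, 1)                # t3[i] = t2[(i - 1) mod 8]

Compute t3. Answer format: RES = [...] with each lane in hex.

RES = [ 0x4e  0xf5  0xe6  0x4c  0x4c  0xfe  0x1d  0xe6 ]

→ t0 |e6|fe|4c|f5|1d|52|4e|46|
→ t1 |46|4e|52|1d|f5|4c|fe|e6|
→ t2 |f5|e6|4c|4c|fe|1d|e6|4e|
→ t3 |4e|f5|e6|4c|4c|fe|1d|e6|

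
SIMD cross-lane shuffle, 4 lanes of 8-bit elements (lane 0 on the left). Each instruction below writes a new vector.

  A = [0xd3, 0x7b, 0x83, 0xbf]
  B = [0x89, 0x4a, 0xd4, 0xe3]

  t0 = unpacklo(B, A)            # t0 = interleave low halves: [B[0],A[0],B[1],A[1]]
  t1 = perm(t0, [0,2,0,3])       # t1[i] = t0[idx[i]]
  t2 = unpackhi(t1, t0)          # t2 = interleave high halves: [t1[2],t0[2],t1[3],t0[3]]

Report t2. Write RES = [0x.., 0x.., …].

RES = [ 0x89  0x4a  0x7b  0x7b ]

  t0: 89 d3 4a 7b
  t1: 89 4a 89 7b
  t2: 89 4a 7b 7b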